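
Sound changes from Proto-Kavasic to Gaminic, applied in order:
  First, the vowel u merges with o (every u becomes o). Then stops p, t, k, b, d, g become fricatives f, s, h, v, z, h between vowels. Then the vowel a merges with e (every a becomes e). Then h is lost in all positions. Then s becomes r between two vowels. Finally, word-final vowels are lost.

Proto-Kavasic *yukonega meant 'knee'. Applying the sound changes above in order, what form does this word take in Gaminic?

Gaminic: *yukonega > yokonega > yohoneha > yohonehe > yoonee > yoone  (by vowel merger, intervocalic lenition, vowel merger, h-loss, apocope)

yoone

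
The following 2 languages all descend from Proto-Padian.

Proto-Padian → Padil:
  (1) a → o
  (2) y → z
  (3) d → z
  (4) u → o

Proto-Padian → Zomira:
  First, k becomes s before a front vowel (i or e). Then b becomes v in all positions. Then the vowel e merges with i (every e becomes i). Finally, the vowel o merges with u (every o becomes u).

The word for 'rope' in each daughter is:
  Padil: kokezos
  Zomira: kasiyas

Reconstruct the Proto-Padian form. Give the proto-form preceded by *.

*kakeyas

Position 5: Padil has z, Zomira has y. Zomira preserves y here (none of its changes turn any other segment into y), so the proto-segment is *y.
Position 6: Padil has o, Zomira has a. Zomira preserves a here (none of its changes turn any other segment into a), so the proto-segment is *a.
Position 2: Padil has o, Zomira has a. Zomira preserves a here (none of its changes turn any other segment into a), so the proto-segment is *a.
This points to *kakeyas. Verify forward in each daughter:
Padil: start from *kakeyas.
  rule 1 (vowel merger): kakeyas → kokeyos
  rule 2 (unconditioned shift): kokeyos → kokezos
  rule 3: no change — kokezos
  rule 4: no change — kokezos
  ⇒ Padil kokezos
Zomira: start from *kakeyas.
  rule 1 (palatalisation): kakeyas → kaseyas
  rule 2: no change — kaseyas
  rule 3 (vowel merger): kaseyas → kasiyas
  rule 4: no change — kasiyas
  ⇒ Zomira kasiyas
Only *kakeyas yields all of Padil kokezos, Zomira kasiyas.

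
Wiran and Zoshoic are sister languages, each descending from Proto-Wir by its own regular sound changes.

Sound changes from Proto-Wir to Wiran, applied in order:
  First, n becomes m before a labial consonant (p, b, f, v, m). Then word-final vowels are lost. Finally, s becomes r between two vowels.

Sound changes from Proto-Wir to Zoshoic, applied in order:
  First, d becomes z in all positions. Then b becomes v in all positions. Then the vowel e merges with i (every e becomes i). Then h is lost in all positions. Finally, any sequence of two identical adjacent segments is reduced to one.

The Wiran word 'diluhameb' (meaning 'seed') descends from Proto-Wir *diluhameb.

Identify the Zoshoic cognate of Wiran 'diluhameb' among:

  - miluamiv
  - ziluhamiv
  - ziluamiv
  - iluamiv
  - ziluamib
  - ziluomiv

Zoshoic: *diluhameb > ziluhameb > ziluhamev > ziluhamiv > ziluamiv  (by unconditioned shift, unconditioned shift, vowel merger, h-loss)
Only 'ziluamiv' matches the regular Zoshoic development of *diluhameb.

ziluamiv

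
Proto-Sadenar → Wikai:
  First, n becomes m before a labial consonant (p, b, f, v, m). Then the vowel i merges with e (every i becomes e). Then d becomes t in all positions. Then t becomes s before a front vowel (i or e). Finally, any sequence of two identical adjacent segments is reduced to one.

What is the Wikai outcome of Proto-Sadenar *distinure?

sesenure

Wikai: *distinure > destenure > testenure > sessenure > sesenure  (by vowel merger, unconditioned shift, palatalisation, degemination)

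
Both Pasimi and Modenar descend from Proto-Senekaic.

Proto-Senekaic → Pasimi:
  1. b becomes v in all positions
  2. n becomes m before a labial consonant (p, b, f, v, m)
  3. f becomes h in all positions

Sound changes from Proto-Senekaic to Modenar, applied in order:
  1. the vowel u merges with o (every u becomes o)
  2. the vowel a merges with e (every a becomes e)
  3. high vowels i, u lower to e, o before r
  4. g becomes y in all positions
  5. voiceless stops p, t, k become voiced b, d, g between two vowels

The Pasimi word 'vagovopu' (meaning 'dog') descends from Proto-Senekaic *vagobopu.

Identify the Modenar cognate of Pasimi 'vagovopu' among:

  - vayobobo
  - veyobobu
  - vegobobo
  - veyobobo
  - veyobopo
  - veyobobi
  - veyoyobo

veyobobo

Modenar: start from *vagobopu.
  rule 1 (vowel merger): vagobopu → vagobopo
  rule 2 (vowel merger): vagobopo → vegobopo
  rule 3: no change — vegobopo
  rule 4 (unconditioned shift): vegobopo → veyobopo
  rule 5 (intervocalic voicing): veyobopo → veyobobo
  ⇒ Modenar veyobobo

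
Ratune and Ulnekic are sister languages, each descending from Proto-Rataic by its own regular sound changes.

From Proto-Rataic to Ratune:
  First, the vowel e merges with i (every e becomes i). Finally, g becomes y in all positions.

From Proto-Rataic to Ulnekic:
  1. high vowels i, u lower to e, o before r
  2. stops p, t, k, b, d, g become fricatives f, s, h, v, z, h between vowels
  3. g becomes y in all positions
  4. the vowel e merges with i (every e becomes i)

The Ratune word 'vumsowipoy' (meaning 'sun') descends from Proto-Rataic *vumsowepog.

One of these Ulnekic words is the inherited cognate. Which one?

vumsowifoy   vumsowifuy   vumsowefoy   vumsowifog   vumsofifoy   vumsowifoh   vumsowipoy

Ulnekic: start from *vumsowepog.
  rule 1: no change — vumsowepog
  rule 2 (intervocalic lenition): vumsowepog → vumsowefog
  rule 3 (unconditioned shift): vumsowefog → vumsowefoy
  rule 4 (vowel merger): vumsowefoy → vumsowifoy
  ⇒ Ulnekic vumsowifoy

vumsowifoy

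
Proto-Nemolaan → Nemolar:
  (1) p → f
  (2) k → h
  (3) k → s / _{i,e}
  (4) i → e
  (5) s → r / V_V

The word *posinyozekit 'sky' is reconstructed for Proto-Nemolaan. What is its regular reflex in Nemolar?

forenyozehet

Nemolar: *posinyozekit
  posinyozekit → fosinyozekit   [unconditioned shift]
  fosinyozekit → fosinyozehit   [unconditioned shift]
  fosinyozehit (rule 3 does not apply)
  fosinyozehit → fosenyozehet   [vowel merger]
  fosenyozehet → forenyozehet   [rhotacism]
  giving Nemolar forenyozehet.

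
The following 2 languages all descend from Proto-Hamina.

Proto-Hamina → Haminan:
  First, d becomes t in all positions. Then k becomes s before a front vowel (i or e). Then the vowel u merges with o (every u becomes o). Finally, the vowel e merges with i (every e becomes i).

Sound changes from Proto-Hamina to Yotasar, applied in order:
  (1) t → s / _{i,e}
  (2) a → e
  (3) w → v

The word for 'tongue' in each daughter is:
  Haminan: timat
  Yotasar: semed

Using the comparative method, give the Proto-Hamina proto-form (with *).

*temad

Position 4: Haminan has a, Yotasar has e. Haminan preserves a here (none of its changes turn any other segment into a), so the proto-segment is *a.
Position 2: Haminan has i, Yotasar has e. Taking the neighbouring segments as reconstructed: Haminan i could go back to *e or *i; Yotasar e can only go back to *e — the one source consistent with every daughter is *e.
Position 1: Haminan has t, Yotasar has s. Taking the neighbouring segments as reconstructed: Haminan t could go back to *t or *d; Yotasar s could go back to *t or *s — the one source consistent with every daughter is *t.
Continuing position by position gives *temad; check it forward:
Haminan: *temad
  temad → temat   [unconditioned shift]
  temat (rule 2 does not apply)
  temat (rule 3 does not apply)
  temat → timat   [vowel merger]
  giving Haminan timat.
Yotasar: start from *temad.
  rule 1 (palatalisation): temad → semad
  rule 2 (vowel merger): semad → semed
  rule 3: no change — semed
  ⇒ Yotasar semed
Only *temad yields all of Haminan timat, Yotasar semed.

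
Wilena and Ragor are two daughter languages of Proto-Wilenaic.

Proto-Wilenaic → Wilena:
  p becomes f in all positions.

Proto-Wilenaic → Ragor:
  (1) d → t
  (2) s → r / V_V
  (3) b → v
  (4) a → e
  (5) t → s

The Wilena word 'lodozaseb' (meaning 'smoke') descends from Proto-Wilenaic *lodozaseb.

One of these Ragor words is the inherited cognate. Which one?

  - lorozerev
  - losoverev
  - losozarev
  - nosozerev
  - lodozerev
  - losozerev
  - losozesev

Ragor: *lodozaseb
  lodozaseb → lotozaseb   [unconditioned shift]
  lotozaseb → lotozareb   [rhotacism]
  lotozareb → lotozarev   [unconditioned shift]
  lotozarev → lotozerev   [vowel merger]
  lotozerev → losozerev   [unconditioned shift]
  giving Ragor losozerev.
The other candidates each miss or misapply at least one Ragor change.

losozerev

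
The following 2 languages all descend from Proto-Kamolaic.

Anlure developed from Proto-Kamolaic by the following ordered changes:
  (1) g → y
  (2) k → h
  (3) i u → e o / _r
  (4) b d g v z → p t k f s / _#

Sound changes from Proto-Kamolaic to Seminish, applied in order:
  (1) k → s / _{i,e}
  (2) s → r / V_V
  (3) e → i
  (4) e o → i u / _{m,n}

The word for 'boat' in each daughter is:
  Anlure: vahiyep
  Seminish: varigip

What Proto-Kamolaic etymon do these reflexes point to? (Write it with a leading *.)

Position 3: Anlure has h, Seminish has r. Taking the neighbouring segments as reconstructed: Anlure h could go back to *k or *h; Seminish r could go back to *k or *s or *r — the one source consistent with every daughter is *k.
Position 6: Anlure has e, Seminish has i. Taking the neighbouring segments as reconstructed: Anlure e can only go back to *e; Seminish i could go back to *e or *i — the one source consistent with every daughter is *e.
Continuing position by position gives *vakigep; check it forward:
Anlure: *vakigep
  vakigep → vakiyep   [unconditioned shift]
  vakiyep → vahiyep   [unconditioned shift]
  vahiyep (rule 3 does not apply)
  vahiyep (rule 4 does not apply)
  giving Anlure vahiyep.
Seminish: *vakigep
  vakigep → vasigep   [palatalisation]
  vasigep → varigep   [rhotacism]
  varigep → varigip   [vowel merger]
  varigip (rule 4 does not apply)
  giving Seminish varigip.
Only *vakigep yields all of Anlure vahiyep, Seminish varigip.

*vakigep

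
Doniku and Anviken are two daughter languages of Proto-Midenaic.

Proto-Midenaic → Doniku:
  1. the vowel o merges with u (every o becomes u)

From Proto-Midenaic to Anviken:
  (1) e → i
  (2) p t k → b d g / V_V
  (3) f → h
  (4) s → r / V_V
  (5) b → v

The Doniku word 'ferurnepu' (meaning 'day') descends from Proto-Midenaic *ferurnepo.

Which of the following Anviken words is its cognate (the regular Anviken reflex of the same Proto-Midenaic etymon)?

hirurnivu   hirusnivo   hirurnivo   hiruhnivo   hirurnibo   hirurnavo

hirurnivo

Anviken: *ferurnepo
  ferurnepo → firurnipo   [vowel merger]
  firurnipo → firurnibo   [intervocalic voicing]
  firurnibo → hirurnibo   [unconditioned shift]
  hirurnibo (rule 4 does not apply)
  hirurnibo → hirurnivo   [unconditioned shift]
  giving Anviken hirurnivo.
Among the options, 'hirurnivo' alone shows every Anviken change applied in order.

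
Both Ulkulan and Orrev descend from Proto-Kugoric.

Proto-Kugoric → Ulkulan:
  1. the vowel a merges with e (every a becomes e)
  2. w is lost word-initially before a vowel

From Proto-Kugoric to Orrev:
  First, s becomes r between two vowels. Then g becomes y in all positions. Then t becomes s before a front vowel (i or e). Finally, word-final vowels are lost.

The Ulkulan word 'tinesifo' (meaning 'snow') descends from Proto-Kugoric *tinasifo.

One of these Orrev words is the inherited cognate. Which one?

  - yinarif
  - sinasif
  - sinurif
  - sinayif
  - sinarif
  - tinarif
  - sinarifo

Orrev: *tinasifo
  tinasifo → tinarifo   [rhotacism]
  tinarifo (rule 2 does not apply)
  tinarifo → sinarifo   [palatalisation]
  sinarifo → sinarif   [apocope]
  giving Orrev sinarif.

sinarif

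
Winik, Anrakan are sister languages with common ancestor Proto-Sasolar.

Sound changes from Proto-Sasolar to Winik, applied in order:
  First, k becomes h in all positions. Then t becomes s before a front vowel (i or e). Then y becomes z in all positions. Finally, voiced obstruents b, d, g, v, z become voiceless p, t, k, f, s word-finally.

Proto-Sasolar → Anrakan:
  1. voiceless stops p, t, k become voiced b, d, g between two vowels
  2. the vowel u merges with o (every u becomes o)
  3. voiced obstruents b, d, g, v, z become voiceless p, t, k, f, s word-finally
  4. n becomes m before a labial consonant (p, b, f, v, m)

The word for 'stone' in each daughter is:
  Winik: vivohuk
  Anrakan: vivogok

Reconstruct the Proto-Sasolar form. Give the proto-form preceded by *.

*vivokug

Position 7: Winik has k, Anrakan has k. In Winik, k can only continue *g, so the proto-segment is *g.
Position 5: Winik has h, Anrakan has g. Taking the neighbouring segments as reconstructed: Winik h could go back to *k or *h; Anrakan g could go back to *k or *g — the one source consistent with every daughter is *k.
Verify the candidate proto-form against each daughter:
Winik: start from *vivokug.
  rule 1 (unconditioned shift): vivokug → vivohug
  rule 2: no change — vivohug
  rule 3: no change — vivohug
  rule 4 (final devoicing): vivohug → vivohuk
  ⇒ Winik vivohuk
Anrakan: start from *vivokug.
  rule 1 (intervocalic voicing): vivokug → vivogug
  rule 2 (vowel merger): vivogug → vivogog
  rule 3 (final devoicing): vivogog → vivogok
  rule 4: no change — vivogok
  ⇒ Anrakan vivogok
No other proto-form is consistent with every reflex, so the reconstruction is *vivokug.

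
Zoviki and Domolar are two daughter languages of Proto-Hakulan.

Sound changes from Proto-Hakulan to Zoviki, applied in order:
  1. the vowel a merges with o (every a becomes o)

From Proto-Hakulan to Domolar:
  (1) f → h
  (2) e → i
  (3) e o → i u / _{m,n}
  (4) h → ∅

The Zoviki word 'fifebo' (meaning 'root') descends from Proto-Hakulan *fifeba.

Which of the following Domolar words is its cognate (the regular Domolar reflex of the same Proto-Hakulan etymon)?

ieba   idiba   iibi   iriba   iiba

iiba

Domolar: start from *fifeba.
  rule 1 (unconditioned shift): fifeba → hiheba
  rule 2 (vowel merger): hiheba → hihiba
  rule 3: no change — hihiba
  rule 4 (h-loss): hihiba → iiba
  ⇒ Domolar iiba
The other candidates each miss or misapply at least one Domolar change.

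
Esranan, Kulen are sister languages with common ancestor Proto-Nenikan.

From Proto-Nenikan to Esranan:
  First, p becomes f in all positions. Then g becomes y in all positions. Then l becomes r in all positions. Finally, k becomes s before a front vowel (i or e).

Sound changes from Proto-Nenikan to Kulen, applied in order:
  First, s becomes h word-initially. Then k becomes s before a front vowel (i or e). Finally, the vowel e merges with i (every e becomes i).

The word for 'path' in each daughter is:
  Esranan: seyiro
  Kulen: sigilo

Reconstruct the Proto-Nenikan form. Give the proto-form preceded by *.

*kegilo

Position 1: Esranan has s, Kulen has s. Taking the neighbouring segments as reconstructed: Esranan s could go back to *k or *s; Kulen s can only go back to *k — the one source consistent with every daughter is *k.
Position 5: Esranan has r, Kulen has l. Kulen preserves l here (none of its changes turn any other segment into l), so the proto-segment is *l.
This points to *kegilo. Verify forward in each daughter:
Esranan: start from *kegilo.
  rule 1: no change — kegilo
  rule 2 (unconditioned shift): kegilo → keyilo
  rule 3 (unconditioned shift): keyilo → keyiro
  rule 4 (palatalisation): keyiro → seyiro
  ⇒ Esranan seyiro
Kulen: *kegilo
  kegilo (rule 1 does not apply)
  kegilo → segilo   [palatalisation]
  segilo → sigilo   [vowel merger]
  giving Kulen sigilo.
*kegilo is the unique common source.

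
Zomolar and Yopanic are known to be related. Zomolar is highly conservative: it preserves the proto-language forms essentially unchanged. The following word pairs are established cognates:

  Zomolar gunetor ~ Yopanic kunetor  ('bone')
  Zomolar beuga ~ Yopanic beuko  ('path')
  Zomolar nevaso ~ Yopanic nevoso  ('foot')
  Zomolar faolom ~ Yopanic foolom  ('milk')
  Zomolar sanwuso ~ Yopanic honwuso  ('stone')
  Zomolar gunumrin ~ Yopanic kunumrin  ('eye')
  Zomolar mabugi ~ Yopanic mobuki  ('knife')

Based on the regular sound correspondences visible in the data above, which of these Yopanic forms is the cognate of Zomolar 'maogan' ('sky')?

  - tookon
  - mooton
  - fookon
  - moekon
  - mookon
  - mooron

faolom ~ foolom — Zomolar a corresponds to Yopanic o after a consonant, before a back vowel.
beuga ~ beuko — Zomolar g corresponds to Yopanic k between vowels (before a back vowel).
sanwuso ~ honwuso — Zomolar a corresponds to Yopanic o after a consonant, before a nasal.
Applying these to Zomolar 'maogan':
  maogan → moogan   (a→o after a consonant, before a back vowel)
  moogan → mookan   (g→k between vowels (before a back vowel))
  mookan → mookon   (a→o after a consonant, before a nasal)
So the Yopanic cognate is 'mookon'.

mookon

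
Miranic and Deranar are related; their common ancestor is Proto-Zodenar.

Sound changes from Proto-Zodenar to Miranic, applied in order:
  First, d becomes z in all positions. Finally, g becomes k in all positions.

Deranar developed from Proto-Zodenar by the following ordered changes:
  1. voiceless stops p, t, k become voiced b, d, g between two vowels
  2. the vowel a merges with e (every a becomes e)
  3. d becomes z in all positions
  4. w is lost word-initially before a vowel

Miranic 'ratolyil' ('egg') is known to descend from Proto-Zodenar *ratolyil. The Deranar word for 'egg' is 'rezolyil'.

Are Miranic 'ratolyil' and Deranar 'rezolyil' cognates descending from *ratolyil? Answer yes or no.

yes

Derive the expected Deranar reflex of *ratolyil:
Deranar: start from *ratolyil.
  rule 1 (intervocalic voicing): ratolyil → radolyil
  rule 2 (vowel merger): radolyil → redolyil
  rule 3 (unconditioned shift): redolyil → rezolyil
  rule 4: no change — rezolyil
  ⇒ Deranar rezolyil
Deranar 'rezolyil' matches the regular reflex exactly, so the pair is cognate.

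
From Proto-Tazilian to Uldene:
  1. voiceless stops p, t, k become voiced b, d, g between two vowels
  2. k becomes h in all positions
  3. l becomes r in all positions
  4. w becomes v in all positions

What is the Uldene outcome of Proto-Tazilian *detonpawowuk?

dedonpavovuh

Uldene: start from *detonpawowuk.
  rule 1 (intervocalic voicing): detonpawowuk → dedonpawowuk
  rule 2 (unconditioned shift): dedonpawowuk → dedonpawowuh
  rule 3: no change — dedonpawowuh
  rule 4 (unconditioned shift): dedonpawowuh → dedonpavovuh
  ⇒ Uldene dedonpavovuh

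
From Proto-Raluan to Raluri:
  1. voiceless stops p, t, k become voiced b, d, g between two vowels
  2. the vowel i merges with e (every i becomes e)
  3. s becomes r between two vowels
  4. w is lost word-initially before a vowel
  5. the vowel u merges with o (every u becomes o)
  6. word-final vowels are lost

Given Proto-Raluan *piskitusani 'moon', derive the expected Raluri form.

Raluri: start from *piskitusani.
  rule 1 (intervocalic voicing): piskitusani → piskidusani
  rule 2 (vowel merger): piskidusani → peskedusane
  rule 3 (rhotacism): peskedusane → peskedurane
  rule 4: no change — peskedurane
  rule 5 (vowel merger): peskedurane → peskedorane
  rule 6 (apocope): peskedorane → peskedoran
  ⇒ Raluri peskedoran

peskedoran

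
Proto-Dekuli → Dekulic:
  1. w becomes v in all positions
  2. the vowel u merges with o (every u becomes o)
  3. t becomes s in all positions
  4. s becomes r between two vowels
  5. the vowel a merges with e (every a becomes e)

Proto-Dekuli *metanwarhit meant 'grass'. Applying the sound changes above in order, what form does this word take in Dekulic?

Dekulic: start from *metanwarhit.
  rule 1 (unconditioned shift): metanwarhit → metanvarhit
  rule 2: no change — metanvarhit
  rule 3 (unconditioned shift): metanvarhit → mesanvarhis
  rule 4 (rhotacism): mesanvarhis → meranvarhis
  rule 5 (vowel merger): meranvarhis → merenverhis
  ⇒ Dekulic merenverhis

merenverhis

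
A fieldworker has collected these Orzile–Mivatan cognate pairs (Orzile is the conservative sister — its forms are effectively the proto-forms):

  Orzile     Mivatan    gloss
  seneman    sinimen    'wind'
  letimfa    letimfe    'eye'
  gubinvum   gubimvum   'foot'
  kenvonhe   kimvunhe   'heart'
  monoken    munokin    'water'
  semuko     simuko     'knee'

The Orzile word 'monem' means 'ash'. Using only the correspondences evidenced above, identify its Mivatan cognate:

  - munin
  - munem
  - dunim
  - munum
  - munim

kenvonhe ~ kimvunhe, monoken ~ munokin — Orzile o corresponds to Mivatan u after a consonant, before a nasal.
seneman ~ sinimen, semuko ~ simuko — Orzile e corresponds to Mivatan i after a consonant, before a nasal.
Applying these to Orzile 'monem':
  monem → munem   (o→u after a consonant, before a nasal)
  munem → munim   (e→i after a consonant, before a nasal)
So the Mivatan cognate is 'munim'.

munim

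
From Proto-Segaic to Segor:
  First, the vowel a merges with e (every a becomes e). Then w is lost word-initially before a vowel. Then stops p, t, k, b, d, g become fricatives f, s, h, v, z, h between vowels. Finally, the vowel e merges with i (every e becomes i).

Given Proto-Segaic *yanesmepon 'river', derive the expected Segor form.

Segor: *yanesmepon > yenesmepon > yenesmefon > yinismifon  (by vowel merger, intervocalic lenition, vowel merger)

yinismifon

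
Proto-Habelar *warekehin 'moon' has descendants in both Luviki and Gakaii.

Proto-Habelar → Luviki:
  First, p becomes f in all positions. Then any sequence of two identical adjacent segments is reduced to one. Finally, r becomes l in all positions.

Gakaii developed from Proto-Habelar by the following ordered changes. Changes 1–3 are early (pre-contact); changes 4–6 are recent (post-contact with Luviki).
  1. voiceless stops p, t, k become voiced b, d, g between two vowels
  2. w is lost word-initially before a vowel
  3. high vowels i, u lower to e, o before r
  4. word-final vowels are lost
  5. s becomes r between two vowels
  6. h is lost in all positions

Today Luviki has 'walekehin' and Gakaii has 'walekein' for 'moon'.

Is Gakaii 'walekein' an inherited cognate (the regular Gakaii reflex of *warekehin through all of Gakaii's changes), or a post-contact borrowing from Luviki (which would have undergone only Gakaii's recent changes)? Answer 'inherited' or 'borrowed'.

If inherited, *warekehin would pass through all of Gakaii's changes:
Gakaii: *warekehin > waregehin > aregehin > aregein  (by intervocalic voicing, glide loss, h-loss)
If borrowed from Luviki 'walekehin' after the early changes, it would undergo only the recent ones:
  rule 4 (apocope): no change (walekehin)
  rule 5 (rhotacism): no change (walekehin)
  rule 6 (h-loss): walekehin → walekein
  ⇒ as a loan: walekein
Gakaii 'walekein' matches the loan outcome 'walekein', not the inherited 'aregein' — it skipped the early Gakaii changes, so it was borrowed from Luviki.

borrowed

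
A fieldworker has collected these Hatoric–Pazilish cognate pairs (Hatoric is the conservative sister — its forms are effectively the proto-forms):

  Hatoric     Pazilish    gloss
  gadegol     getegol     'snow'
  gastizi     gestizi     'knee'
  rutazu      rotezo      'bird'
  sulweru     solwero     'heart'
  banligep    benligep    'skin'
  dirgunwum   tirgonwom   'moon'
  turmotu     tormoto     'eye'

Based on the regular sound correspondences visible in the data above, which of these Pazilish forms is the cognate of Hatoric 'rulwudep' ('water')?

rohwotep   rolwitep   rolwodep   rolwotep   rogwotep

rutazu ~ rotezo, sulweru ~ solwero — Hatoric u corresponds to Pazilish o after a consonant, before a consonant other than r, m, n, p, b, f, v.
gadegol ~ getegol — Hatoric d corresponds to Pazilish t between vowels (before a front vowel).
Applying these to Hatoric 'rulwudep':
  rulwudep → rolwudep   (u→o after a consonant, before a consonant other than r, m, n, p, b, f, v)
  rolwudep → rolwodep   (u→o after a consonant, before a consonant other than r, m, n, p, b, f, v)
  rolwodep → rolwotep   (d→t between vowels (before a front vowel))
So the Pazilish cognate is 'rolwotep'.

rolwotep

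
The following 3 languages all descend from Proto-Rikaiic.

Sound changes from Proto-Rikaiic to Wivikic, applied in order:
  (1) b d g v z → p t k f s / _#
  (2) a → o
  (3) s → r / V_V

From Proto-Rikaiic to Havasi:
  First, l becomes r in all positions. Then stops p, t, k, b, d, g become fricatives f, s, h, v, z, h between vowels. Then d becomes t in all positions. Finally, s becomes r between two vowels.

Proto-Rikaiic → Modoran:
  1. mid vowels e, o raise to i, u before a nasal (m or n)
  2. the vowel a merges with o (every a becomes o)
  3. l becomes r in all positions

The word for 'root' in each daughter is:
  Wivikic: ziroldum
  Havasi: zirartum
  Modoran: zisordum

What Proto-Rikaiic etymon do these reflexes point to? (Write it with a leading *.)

*zisaldum

Position 6: Wivikic has d, Havasi has t, Modoran has d. Wivikic preserves d here (none of its changes turn any other segment into d), so the proto-segment is *d.
Position 5: Wivikic has l, Havasi has r, Modoran has r. Wivikic preserves l here (none of its changes turn any other segment into l), so the proto-segment is *l.
This points to *zisaldum. Verify forward in each daughter:
Wivikic: *zisaldum
  zisaldum (rule 1 does not apply)
  zisaldum → zisoldum   [vowel merger]
  zisoldum → ziroldum   [rhotacism]
  giving Wivikic ziroldum.
Havasi: *zisaldum > zisardum > zisartum > zirartum  (by unconditioned shift, unconditioned shift, rhotacism)
Modoran: *zisaldum
  zisaldum (rule 1 does not apply)
  zisaldum → zisoldum   [vowel merger]
  zisoldum → zisordum   [unconditioned shift]
  giving Modoran zisordum.
No other proto-form is consistent with every reflex, so the reconstruction is *zisaldum.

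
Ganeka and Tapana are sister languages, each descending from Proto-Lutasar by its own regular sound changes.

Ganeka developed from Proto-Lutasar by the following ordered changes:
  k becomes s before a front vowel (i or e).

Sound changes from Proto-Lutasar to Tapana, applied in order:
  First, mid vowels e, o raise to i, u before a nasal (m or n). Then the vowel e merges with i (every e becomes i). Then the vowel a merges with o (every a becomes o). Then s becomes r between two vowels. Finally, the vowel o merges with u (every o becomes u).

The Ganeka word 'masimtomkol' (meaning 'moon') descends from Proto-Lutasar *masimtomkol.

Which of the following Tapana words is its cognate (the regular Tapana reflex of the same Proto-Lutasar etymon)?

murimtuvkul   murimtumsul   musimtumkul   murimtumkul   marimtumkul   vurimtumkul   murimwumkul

murimtumkul

Tapana: *masimtomkol > masimtumkol > mosimtumkol > morimtumkol > murimtumkul  (by pre-nasal raising, vowel merger, rhotacism, vowel merger)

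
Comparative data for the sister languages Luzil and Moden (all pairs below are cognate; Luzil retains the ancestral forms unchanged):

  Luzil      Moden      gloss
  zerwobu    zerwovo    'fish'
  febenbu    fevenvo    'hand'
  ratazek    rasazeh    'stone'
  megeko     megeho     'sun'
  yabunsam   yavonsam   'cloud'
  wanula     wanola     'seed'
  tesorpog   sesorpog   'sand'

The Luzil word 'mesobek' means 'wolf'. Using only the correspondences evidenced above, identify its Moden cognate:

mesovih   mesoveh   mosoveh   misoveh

mesoveh

febenbu ~ fevenvo — Luzil b corresponds to Moden v between vowels (before a front vowel).
ratazek ~ rasazeh — Luzil k corresponds to Moden h word-finally.
Applying these to Luzil 'mesobek':
  mesobek → mesovek   (b→v between vowels (before a front vowel))
  mesovek → mesoveh   (k→h word-finally)
So the Moden cognate is 'mesoveh'.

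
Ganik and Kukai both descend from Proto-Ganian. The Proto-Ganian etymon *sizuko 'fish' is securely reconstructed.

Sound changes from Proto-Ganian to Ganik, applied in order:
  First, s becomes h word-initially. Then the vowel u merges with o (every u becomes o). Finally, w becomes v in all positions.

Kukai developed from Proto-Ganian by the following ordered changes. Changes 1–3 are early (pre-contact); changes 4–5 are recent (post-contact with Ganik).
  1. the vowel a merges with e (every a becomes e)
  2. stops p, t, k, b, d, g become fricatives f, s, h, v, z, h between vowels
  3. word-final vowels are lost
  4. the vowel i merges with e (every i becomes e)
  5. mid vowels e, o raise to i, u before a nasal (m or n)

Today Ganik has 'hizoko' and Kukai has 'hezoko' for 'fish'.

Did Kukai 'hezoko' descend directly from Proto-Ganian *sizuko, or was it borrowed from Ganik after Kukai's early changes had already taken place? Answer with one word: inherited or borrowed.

borrowed

If inherited, *sizuko would pass through all of Kukai's changes:
Kukai: *sizuko
  sizuko (rule 1 does not apply)
  sizuko → sizuho   [intervocalic lenition]
  sizuho → sizuh   [apocope]
  sizuh → sezuh   [vowel merger]
  sezuh (rule 5 does not apply)
  giving Kukai sezuh.
If borrowed from Ganik 'hizoko' after the early changes, it would undergo only the recent ones:
  rule 4 (vowel merger): hizoko → hezoko
  rule 5 (pre-nasal raising): no change (hezoko)
  ⇒ as a loan: hezoko
Kukai 'hezoko' matches the loan outcome 'hezoko', not the inherited 'sezuh' — it skipped the early Kukai changes, so it was borrowed from Ganik.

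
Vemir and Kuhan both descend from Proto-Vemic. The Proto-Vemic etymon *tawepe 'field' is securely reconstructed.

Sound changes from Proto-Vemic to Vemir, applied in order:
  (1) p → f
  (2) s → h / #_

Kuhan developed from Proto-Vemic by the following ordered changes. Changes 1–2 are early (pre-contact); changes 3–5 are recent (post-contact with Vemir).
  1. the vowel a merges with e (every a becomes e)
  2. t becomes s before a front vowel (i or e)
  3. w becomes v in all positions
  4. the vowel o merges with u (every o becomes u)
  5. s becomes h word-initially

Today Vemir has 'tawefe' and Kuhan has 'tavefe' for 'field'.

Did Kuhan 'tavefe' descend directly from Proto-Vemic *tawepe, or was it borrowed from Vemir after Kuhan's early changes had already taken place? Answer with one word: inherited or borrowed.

borrowed

If inherited, *tawepe would pass through all of Kuhan's changes:
Kuhan: start from *tawepe.
  rule 1 (vowel merger): tawepe → tewepe
  rule 2 (palatalisation): tewepe → sewepe
  rule 3 (unconditioned shift): sewepe → sevepe
  rule 4: no change — sevepe
  rule 5 (debuccalisation): sevepe → hevepe
  ⇒ Kuhan hevepe
If borrowed from Vemir 'tawefe' after the early changes, it would undergo only the recent ones:
  rule 3 (unconditioned shift): tawefe → tavefe
  rule 4 (vowel merger): no change (tavefe)
  rule 5 (debuccalisation): no change (tavefe)
  ⇒ as a loan: tavefe
Kuhan 'tavefe' matches the loan outcome 'tavefe', not the inherited 'hevepe' — it skipped the early Kuhan changes, so it was borrowed from Vemir.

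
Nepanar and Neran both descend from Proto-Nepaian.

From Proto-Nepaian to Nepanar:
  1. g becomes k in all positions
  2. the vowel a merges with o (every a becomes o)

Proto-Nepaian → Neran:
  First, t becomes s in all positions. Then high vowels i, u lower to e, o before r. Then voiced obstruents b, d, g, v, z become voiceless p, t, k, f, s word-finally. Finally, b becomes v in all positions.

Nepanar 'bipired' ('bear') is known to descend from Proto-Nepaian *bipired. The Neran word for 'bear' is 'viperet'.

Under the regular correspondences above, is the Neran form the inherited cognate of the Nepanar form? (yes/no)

yes

Derive the expected Neran reflex of *bipired:
Neran: *bipired > bipered > biperet > viperet  (by pre-rhotic lowering, final devoicing, unconditioned shift)
Neran 'viperet' matches the regular reflex exactly, so the pair is cognate.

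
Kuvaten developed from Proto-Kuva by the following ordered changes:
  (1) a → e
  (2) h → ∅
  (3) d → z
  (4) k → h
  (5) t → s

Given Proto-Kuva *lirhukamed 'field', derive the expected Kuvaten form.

liruhemez

Kuvaten: *lirhukamed
  lirhukamed → lirhukemed   [vowel merger]
  lirhukemed → lirukemed   [h-loss]
  lirukemed → lirukemez   [unconditioned shift]
  lirukemez → liruhemez   [unconditioned shift]
  liruhemez (rule 5 does not apply)
  giving Kuvaten liruhemez.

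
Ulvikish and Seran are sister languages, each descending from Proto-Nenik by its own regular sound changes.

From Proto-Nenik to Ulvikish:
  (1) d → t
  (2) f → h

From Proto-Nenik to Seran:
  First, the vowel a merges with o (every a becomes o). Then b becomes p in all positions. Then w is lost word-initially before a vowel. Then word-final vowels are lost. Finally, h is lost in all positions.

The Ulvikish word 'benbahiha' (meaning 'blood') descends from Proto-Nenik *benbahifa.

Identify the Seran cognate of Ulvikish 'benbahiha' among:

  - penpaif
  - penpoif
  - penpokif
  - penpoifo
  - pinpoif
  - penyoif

penpoif

Seran: *benbahifa > benbohifo > penpohifo > penpohif > penpoif  (by vowel merger, unconditioned shift, apocope, h-loss)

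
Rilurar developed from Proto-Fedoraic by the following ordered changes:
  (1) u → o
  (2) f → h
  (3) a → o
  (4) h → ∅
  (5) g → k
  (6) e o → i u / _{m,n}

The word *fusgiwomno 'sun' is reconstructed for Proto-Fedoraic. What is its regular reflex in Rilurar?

oskiwumno

Rilurar: *fusgiwomno > fosgiwomno > hosgiwomno > osgiwomno > oskiwomno > oskiwumno  (by vowel merger, unconditioned shift, h-loss, unconditioned shift, pre-nasal raising)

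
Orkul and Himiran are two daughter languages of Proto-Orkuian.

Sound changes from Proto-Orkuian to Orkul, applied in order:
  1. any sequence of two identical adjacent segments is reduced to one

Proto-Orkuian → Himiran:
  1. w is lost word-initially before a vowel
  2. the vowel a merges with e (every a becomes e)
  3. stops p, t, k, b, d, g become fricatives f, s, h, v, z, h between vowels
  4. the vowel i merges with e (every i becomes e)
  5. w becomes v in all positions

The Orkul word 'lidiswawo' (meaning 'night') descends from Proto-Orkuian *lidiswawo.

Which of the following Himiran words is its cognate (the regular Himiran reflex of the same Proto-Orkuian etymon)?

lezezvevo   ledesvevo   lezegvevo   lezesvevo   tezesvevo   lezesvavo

lezesvevo

Himiran: *lidiswawo
  lidiswawo (rule 1 does not apply)
  lidiswawo → lidiswewo   [vowel merger]
  lidiswewo → liziswewo   [intervocalic lenition]
  liziswewo → lezeswewo   [vowel merger]
  lezeswewo → lezesvevo   [unconditioned shift]
  giving Himiran lezesvevo.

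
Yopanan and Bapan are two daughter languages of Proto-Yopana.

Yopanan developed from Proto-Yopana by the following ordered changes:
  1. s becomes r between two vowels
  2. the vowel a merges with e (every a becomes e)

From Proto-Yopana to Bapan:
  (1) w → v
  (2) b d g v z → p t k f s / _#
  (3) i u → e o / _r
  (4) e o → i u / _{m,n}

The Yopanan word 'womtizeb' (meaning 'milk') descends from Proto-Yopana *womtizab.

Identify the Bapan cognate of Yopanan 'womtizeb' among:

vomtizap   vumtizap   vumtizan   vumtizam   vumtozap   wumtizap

vumtizap

Bapan: start from *womtizab.
  rule 1 (unconditioned shift): womtizab → vomtizab
  rule 2 (final devoicing): vomtizab → vomtizap
  rule 3: no change — vomtizap
  rule 4 (pre-nasal raising): vomtizap → vumtizap
  ⇒ Bapan vumtizap
Among the options, 'vumtizap' alone shows every Bapan change applied in order.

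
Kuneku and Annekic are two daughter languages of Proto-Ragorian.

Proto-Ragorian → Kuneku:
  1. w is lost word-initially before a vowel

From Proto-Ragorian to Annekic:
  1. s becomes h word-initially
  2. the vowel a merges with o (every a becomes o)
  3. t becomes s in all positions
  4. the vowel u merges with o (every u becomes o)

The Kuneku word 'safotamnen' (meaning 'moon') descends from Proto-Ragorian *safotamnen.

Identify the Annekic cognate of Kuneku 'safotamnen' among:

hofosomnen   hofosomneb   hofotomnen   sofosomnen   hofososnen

Annekic: *safotamnen > hafotamnen > hofotomnen > hofosomnen  (by debuccalisation, vowel merger, unconditioned shift)
The other candidates each miss or misapply at least one Annekic change.

hofosomnen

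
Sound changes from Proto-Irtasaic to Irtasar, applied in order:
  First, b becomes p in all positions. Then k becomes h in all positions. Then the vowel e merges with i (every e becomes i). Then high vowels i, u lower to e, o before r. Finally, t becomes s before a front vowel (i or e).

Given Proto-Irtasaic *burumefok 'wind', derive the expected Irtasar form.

Irtasar: *burumefok
  burumefok → purumefok   [unconditioned shift]
  purumefok → purumefoh   [unconditioned shift]
  purumefoh → purumifoh   [vowel merger]
  purumifoh → porumifoh   [pre-rhotic lowering]
  porumifoh (rule 5 does not apply)
  giving Irtasar porumifoh.

porumifoh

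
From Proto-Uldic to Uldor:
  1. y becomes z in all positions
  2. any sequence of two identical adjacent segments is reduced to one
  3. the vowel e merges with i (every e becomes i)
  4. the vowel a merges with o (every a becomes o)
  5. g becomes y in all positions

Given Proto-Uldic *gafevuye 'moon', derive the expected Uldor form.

yofivuzi

Uldor: *gafevuye > gafevuze > gafivuzi > gofivuzi > yofivuzi  (by unconditioned shift, vowel merger, vowel merger, unconditioned shift)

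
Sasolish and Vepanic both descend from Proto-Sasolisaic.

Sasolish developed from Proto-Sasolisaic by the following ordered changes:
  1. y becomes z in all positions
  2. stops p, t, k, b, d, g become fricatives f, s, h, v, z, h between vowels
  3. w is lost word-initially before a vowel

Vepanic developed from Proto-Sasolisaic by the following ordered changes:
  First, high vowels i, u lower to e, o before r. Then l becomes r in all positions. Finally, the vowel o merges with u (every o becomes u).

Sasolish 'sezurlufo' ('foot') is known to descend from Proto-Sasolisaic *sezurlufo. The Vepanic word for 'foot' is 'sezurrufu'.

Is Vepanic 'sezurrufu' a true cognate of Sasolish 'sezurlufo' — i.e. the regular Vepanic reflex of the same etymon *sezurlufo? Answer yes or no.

yes

Derive the expected Vepanic reflex of *sezurlufo:
Vepanic: *sezurlufo
  sezurlufo → sezorlufo   [pre-rhotic lowering]
  sezorlufo → sezorrufo   [unconditioned shift]
  sezorrufo → sezurrufu   [vowel merger]
  giving Vepanic sezurrufu.
Vepanic 'sezurrufu' matches the regular reflex exactly, so the pair is cognate.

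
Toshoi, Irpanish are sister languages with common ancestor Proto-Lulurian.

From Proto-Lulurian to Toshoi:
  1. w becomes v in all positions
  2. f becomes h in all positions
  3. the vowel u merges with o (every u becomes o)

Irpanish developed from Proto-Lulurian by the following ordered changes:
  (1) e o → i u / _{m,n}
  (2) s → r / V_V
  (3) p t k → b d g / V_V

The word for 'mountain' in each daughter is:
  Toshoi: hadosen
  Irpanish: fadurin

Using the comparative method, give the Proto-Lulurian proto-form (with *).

Position 1: Toshoi has h, Irpanish has f. Irpanish preserves f here (none of its changes turn any other segment into f), so the proto-segment is *f.
Position 4: Toshoi has o, Irpanish has u. Taking the neighbouring segments as reconstructed: Toshoi o could go back to *o or *u; Irpanish u can only go back to *u — the one source consistent with every daughter is *u.
Position 6: Toshoi has e, Irpanish has i. Toshoi preserves e here (none of its changes turn any other segment into e), so the proto-segment is *e.
Continuing position by position gives *fadusen; check it forward:
Toshoi: *fadusen > hadusen > hadosen  (by unconditioned shift, vowel merger)
Irpanish: *fadusen > fadusin > fadurin  (by pre-nasal raising, rhotacism)
No other proto-form is consistent with every reflex, so the reconstruction is *fadusen.

*fadusen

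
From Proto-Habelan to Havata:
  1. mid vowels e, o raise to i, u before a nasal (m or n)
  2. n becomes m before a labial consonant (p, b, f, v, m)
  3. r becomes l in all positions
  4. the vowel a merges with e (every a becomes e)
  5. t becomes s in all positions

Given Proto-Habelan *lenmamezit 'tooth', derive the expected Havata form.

limmemezis

Havata: *lenmamezit
  lenmamezit → linmamezit   [pre-nasal raising]
  linmamezit → limmamezit   [nasal place assimilation]
  limmamezit (rule 3 does not apply)
  limmamezit → limmemezit   [vowel merger]
  limmemezit → limmemezis   [unconditioned shift]
  giving Havata limmemezis.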